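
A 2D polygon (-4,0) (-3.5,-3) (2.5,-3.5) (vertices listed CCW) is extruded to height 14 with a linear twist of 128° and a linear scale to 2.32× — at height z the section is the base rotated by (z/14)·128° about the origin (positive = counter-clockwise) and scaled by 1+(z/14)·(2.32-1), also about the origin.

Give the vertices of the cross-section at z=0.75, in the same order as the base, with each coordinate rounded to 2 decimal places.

t = z/height = 0.75/14 = 0.0535714
s = 1 + (scale-1)·z/height = 1 + (2.32-1)·0.75/14 = 1.070714
θ = twist·z/height = 128°·0.75/14 = 6.8571° = 0.119680 rad
cos θ = 0.992847, sin θ = 0.119394 (intermediates below are computed at full precision and shown rounded to 5 d.p.)
v1: (-4,0) → rotate → (-3.97139,-0.47758) → ×s → (-4.25222,-0.51135) → (-4.25,-0.51)
v2: (-3.5,-3) → rotate → (-3.11678,-3.39642) → ×s → (-3.33718,-3.63660) → (-3.34,-3.64)
v3: (2.5,-3.5) → rotate → (2.90000,-3.17648) → ×s → (3.10507,-3.40110) → (3.11,-3.40)

Cross-section at z=0.75: (-4.25,-0.51) (-3.34,-3.64) (3.11,-3.40)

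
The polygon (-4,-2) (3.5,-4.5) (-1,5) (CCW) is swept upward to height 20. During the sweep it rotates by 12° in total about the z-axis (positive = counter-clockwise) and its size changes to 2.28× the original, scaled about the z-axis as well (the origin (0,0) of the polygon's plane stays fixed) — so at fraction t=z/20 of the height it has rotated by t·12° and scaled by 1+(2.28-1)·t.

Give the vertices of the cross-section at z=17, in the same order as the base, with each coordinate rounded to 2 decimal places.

t = z/height = 17/20 = 0.85
s = 1 + (scale-1)·z/height = 1 + (2.28-1)·17/20 = 2.088000
θ = twist·z/height = 12°·17/20 = 10.2000° = 0.178024 rad
cos θ = 0.984196, sin θ = 0.177085 (intermediates below are computed at full precision and shown rounded to 5 d.p.)
v1: (-4,-2) → rotate → (-3.58261,-2.67673) → ×s → (-7.48050,-5.58901) → (-7.48,-5.59)
v2: (3.5,-4.5) → rotate → (4.24157,-3.80908) → ×s → (8.85639,-7.95337) → (8.86,-7.95)
v3: (-1,5) → rotate → (-1.86962,4.74389) → ×s → (-3.90377,9.90525) → (-3.90,9.91)

Cross-section at z=17: (-7.48,-5.59) (8.86,-7.95) (-3.90,9.91)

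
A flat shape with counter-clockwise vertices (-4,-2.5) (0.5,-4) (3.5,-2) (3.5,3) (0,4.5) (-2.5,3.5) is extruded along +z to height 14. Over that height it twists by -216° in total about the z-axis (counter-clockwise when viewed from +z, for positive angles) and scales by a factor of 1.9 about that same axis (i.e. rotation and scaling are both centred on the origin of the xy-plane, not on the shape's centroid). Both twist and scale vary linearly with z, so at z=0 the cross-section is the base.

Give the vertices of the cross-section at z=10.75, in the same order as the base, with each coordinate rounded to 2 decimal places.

Cross-section at z=10.75: (5.53,5.75) (-2.47,6.35) (-6.57,1.83) (-4.50,-6.37) (1.86,-7.38) (5.55,-4.71)

t = z/height = 10.75/14 = 0.767857
s = 1 + (scale-1)·z/height = 1 + (1.9-1)·10.75/14 = 1.691071
θ = twist·z/height = -216°·10.75/14 = -165.8571° = -2.894753 rad
cos θ = -0.969690, sin θ = -0.244340 (intermediates below are computed at full precision and shown rounded to 5 d.p.)
v1: (-4,-2.5) → rotate → (3.26791,3.40159) → ×s → (5.52626,5.75232) → (5.53,5.75)
v2: (0.5,-4) → rotate → (-1.46221,3.75659) → ×s → (-2.47270,6.35266) → (-2.47,6.35)
v3: (3.5,-2) → rotate → (-3.88259,1.08419) → ×s → (-6.56574,1.83344) → (-6.57,1.83)
v4: (3.5,3) → rotate → (-2.66089,-3.76426) → ×s → (-4.49976,-6.36563) → (-4.50,-6.37)
v5: (0,4.5) → rotate → (1.09953,-4.36360) → ×s → (1.85939,-7.37916) → (1.86,-7.38)
v6: (-2.5,3.5) → rotate → (3.27942,-2.78306) → ×s → (5.54573,-4.70636) → (5.55,-4.71)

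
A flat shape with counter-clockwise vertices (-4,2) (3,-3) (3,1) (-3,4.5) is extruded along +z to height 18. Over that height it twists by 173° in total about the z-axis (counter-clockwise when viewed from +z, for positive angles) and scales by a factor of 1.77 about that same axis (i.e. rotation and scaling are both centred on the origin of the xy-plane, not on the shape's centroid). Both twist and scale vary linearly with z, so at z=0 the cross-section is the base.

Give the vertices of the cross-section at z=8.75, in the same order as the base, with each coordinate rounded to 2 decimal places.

t = z/height = 8.75/18 = 0.486111
s = 1 + (scale-1)·z/height = 1 + (1.77-1)·8.75/18 = 1.374306
θ = twist·z/height = 173°·8.75/18 = 84.0972° = 1.467773 rad
cos θ = 0.102841, sin θ = 0.994698 (intermediates below are computed at full precision and shown rounded to 5 d.p.)
v1: (-4,2) → rotate → (-2.40076,-3.77311) → ×s → (-3.29938,-5.18541) → (-3.30,-5.19)
v2: (3,-3) → rotate → (3.29262,2.67557) → ×s → (4.52506,3.67705) → (4.53,3.68)
v3: (3,1) → rotate → (-0.68618,3.08693) → ×s → (-0.94301,4.24239) → (-0.94,4.24)
v4: (-3,4.5) → rotate → (-4.78466,-2.52131) → ×s → (-6.57559,-3.46505) → (-6.58,-3.47)

Cross-section at z=8.75: (-3.30,-5.19) (4.53,3.68) (-0.94,4.24) (-6.58,-3.47)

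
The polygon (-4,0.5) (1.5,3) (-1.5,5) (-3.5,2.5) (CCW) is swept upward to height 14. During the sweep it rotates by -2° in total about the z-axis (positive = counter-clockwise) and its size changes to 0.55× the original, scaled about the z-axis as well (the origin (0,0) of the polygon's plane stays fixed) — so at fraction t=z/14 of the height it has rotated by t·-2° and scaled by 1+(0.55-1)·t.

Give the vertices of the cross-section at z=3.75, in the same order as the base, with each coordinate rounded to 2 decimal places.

t = z/height = 3.75/14 = 0.267857
s = 1 + (scale-1)·z/height = 1 + (0.55-1)·3.75/14 = 0.879464
θ = twist·z/height = -2°·3.75/14 = -0.5357° = -0.009350 rad
cos θ = 0.999956, sin θ = -0.009350 (intermediates below are computed at full precision and shown rounded to 5 d.p.)
v1: (-4,0.5) → rotate → (-3.99515,0.53738) → ×s → (-3.51359,0.47260) → (-3.51,0.47)
v2: (1.5,3) → rotate → (1.52798,2.98584) → ×s → (1.34381,2.62594) → (1.34,2.63)
v3: (-1.5,5) → rotate → (-1.45319,5.01381) → ×s → (-1.27802,4.40946) → (-1.28,4.41)
v4: (-3.5,2.5) → rotate → (-3.47647,2.53262) → ×s → (-3.05743,2.22734) → (-3.06,2.23)

Cross-section at z=3.75: (-3.51,0.47) (1.34,2.63) (-1.28,4.41) (-3.06,2.23)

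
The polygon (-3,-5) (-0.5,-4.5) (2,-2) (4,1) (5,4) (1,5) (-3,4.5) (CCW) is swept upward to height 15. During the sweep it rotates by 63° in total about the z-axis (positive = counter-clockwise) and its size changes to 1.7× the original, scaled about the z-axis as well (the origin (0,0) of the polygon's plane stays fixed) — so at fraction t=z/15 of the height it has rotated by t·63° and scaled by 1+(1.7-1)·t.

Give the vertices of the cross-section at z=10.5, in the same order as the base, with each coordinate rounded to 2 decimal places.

Cross-section at z=10.5: (1.97,-8.46) (4.13,-5.33) (4.21,-0.07) (3.24,5.22) (1.20,9.46) (-4.11,6.39) (-7.88,1.70)

t = z/height = 10.5/15 = 0.7
s = 1 + (scale-1)·z/height = 1 + (1.7-1)·10.5/15 = 1.490000
θ = twist·z/height = 63°·10.5/15 = 44.1000° = 0.769690 rad
cos θ = 0.718126, sin θ = 0.695913 (intermediates below are computed at full precision and shown rounded to 5 d.p.)
v1: (-3,-5) → rotate → (1.32519,-5.67837) → ×s → (1.97453,-8.46077) → (1.97,-8.46)
v2: (-0.5,-4.5) → rotate → (2.77254,-3.57952) → ×s → (4.13109,-5.33349) → (4.13,-5.33)
v3: (2,-2) → rotate → (2.82808,-0.04443) → ×s → (4.21384,-0.06620) → (4.21,-0.07)
v4: (4,1) → rotate → (2.17659,3.50178) → ×s → (3.24312,5.21765) → (3.24,5.22)
v5: (5,4) → rotate → (0.80698,6.35207) → ×s → (1.20240,9.46458) → (1.20,9.46)
v6: (1,5) → rotate → (-2.76144,4.28654) → ×s → (-4.11454,6.38695) → (-4.11,6.39)
v7: (-3,4.5) → rotate → (-5.28599,1.14383) → ×s → (-7.87612,1.70431) → (-7.88,1.70)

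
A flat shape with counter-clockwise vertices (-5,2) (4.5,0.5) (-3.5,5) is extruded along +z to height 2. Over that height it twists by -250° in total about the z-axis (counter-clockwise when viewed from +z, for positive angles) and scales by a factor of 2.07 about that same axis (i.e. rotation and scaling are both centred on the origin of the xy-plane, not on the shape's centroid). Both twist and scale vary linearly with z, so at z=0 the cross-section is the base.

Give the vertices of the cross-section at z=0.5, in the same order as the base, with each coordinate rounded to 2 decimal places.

t = z/height = 0.5/2 = 0.25
s = 1 + (scale-1)·z/height = 1 + (2.07-1)·0.5/2 = 1.267500
θ = twist·z/height = -250°·0.5/2 = -62.5000° = -1.090831 rad
cos θ = 0.461749, sin θ = -0.887011 (intermediates below are computed at full precision and shown rounded to 5 d.p.)
v1: (-5,2) → rotate → (-0.53472,5.35855) → ×s → (-0.67776,6.79196) → (-0.68,6.79)
v2: (4.5,0.5) → rotate → (2.52137,-3.76067) → ×s → (3.19584,-4.76665) → (3.20,-4.77)
v3: (-3.5,5) → rotate → (2.81893,5.41328) → ×s → (3.57300,6.86133) → (3.57,6.86)

Cross-section at z=0.5: (-0.68,6.79) (3.20,-4.77) (3.57,6.86)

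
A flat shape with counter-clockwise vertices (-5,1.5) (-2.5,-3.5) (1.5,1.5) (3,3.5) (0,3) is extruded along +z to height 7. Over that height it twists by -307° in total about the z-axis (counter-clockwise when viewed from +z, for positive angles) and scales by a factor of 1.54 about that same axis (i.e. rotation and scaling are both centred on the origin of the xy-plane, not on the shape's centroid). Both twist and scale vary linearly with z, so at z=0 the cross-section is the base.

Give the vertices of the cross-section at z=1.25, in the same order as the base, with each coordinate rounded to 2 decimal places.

Cross-section at z=1.25: (-1.81,5.43) (-4.72,0.03) (2.29,-0.40) (5.03,-0.48) (2.69,1.90)

t = z/height = 1.25/7 = 0.178571
s = 1 + (scale-1)·z/height = 1 + (1.54-1)·1.25/7 = 1.096429
θ = twist·z/height = -307°·1.25/7 = -54.8214° = -0.956814 rad
cos θ = 0.576127, sin θ = -0.817360 (intermediates below are computed at full precision and shown rounded to 5 d.p.)
v1: (-5,1.5) → rotate → (-1.65459,4.95099) → ×s → (-1.81414,5.42841) → (-1.81,5.43)
v2: (-2.5,-3.5) → rotate → (-4.30108,0.02696) → ×s → (-4.71582,0.02956) → (-4.72,0.03)
v3: (1.5,1.5) → rotate → (2.09023,-0.36185) → ×s → (2.29179,-0.39674) → (2.29,-0.40)
v4: (3,3.5) → rotate → (4.58914,-0.43564) → ×s → (5.03167,-0.47765) → (5.03,-0.48)
v5: (0,3) → rotate → (2.45208,1.72838) → ×s → (2.68853,1.89505) → (2.69,1.90)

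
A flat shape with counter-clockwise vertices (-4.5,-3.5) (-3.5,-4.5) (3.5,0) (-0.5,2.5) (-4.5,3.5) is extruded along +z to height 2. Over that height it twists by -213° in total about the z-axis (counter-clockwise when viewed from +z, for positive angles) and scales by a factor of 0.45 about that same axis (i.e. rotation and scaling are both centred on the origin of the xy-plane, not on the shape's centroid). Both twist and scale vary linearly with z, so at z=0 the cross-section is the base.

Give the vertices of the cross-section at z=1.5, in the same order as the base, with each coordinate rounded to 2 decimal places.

t = z/height = 1.5/2 = 0.75
s = 1 + (scale-1)·z/height = 1 + (0.45-1)·1.5/2 = 0.587500
θ = twist·z/height = -213°·1.5/2 = -159.7500° = -2.788163 rad
cos θ = -0.938191, sin θ = -0.346117 (intermediates below are computed at full precision and shown rounded to 5 d.p.)
v1: (-4.5,-3.5) → rotate → (3.01045,4.84120) → ×s → (1.76864,2.84420) → (1.77,2.84)
v2: (-3.5,-4.5) → rotate → (1.72614,5.43327) → ×s → (1.01411,3.19205) → (1.01,3.19)
v3: (3.5,0) → rotate → (-3.28367,-1.21141) → ×s → (-1.92916,-0.71170) → (-1.93,-0.71)
v4: (-0.5,2.5) → rotate → (1.33439,-2.17242) → ×s → (0.78395,-1.27630) → (0.78,-1.28)
v5: (-4.5,3.5) → rotate → (5.43327,-1.72614) → ×s → (3.19205,-1.01411) → (3.19,-1.01)

Cross-section at z=1.5: (1.77,2.84) (1.01,3.19) (-1.93,-0.71) (0.78,-1.28) (3.19,-1.01)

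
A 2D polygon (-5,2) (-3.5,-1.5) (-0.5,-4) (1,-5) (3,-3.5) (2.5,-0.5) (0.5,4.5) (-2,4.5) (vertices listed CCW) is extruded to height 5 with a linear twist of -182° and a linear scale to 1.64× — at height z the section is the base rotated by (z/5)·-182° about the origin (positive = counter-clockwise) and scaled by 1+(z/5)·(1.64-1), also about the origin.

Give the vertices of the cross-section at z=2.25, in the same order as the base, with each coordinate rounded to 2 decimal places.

t = z/height = 2.25/5 = 0.45
s = 1 + (scale-1)·z/height = 1 + (1.64-1)·2.25/5 = 1.288000
θ = twist·z/height = -182°·2.25/5 = -81.9000° = -1.429425 rad
cos θ = 0.140901, sin θ = -0.990024 (intermediates below are computed at full precision and shown rounded to 5 d.p.)
v1: (-5,2) → rotate → (1.27554,5.23192) → ×s → (1.64290,6.73871) → (1.64,6.74)
v2: (-3.5,-1.5) → rotate → (-1.97819,3.25373) → ×s → (-2.54791,4.19081) → (-2.55,4.19)
v3: (-0.5,-4) → rotate → (-4.03055,-0.06859) → ×s → (-5.19134,-0.08835) → (-5.19,-0.09)
v4: (1,-5) → rotate → (-4.80922,-1.69453) → ×s → (-6.19427,-2.18255) → (-6.19,-2.18)
v5: (3,-3.5) → rotate → (-3.04238,-3.46323) → ×s → (-3.91858,-4.46063) → (-3.92,-4.46)
v6: (2.5,-0.5) → rotate → (-0.14276,-2.54551) → ×s → (-0.18387,-3.27862) → (-0.18,-3.28)
v7: (0.5,4.5) → rotate → (4.52556,0.13904) → ×s → (5.82892,0.17909) → (5.83,0.18)
v8: (-2,4.5) → rotate → (4.17330,2.61410) → ×s → (5.37522,3.36696) → (5.38,3.37)

Cross-section at z=2.25: (1.64,6.74) (-2.55,4.19) (-5.19,-0.09) (-6.19,-2.18) (-3.92,-4.46) (-0.18,-3.28) (5.83,0.18) (5.38,3.37)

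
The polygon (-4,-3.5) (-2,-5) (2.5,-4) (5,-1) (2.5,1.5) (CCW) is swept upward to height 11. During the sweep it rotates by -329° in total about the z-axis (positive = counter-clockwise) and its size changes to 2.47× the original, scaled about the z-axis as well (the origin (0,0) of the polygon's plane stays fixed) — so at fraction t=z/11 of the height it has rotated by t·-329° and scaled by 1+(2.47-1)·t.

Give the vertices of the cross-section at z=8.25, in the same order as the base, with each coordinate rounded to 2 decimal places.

t = z/height = 8.25/11 = 0.75
s = 1 + (scale-1)·z/height = 1 + (2.47-1)·8.25/11 = 2.102500
θ = twist·z/height = -329°·8.25/11 = -246.7500° = -4.306600 rad
cos θ = -0.394744, sin θ = 0.918791 (intermediates below are computed at full precision and shown rounded to 5 d.p.)
v1: (-4,-3.5) → rotate → (4.79474,-2.29356) → ×s → (10.08095,-4.82221) → (10.08,-4.82)
v2: (-2,-5) → rotate → (5.38344,0.13614) → ×s → (11.31869,0.28623) → (11.32,0.29)
v3: (2.5,-4) → rotate → (2.68831,3.87595) → ×s → (5.65216,8.14919) → (5.65,8.15)
v4: (5,-1) → rotate → (-1.05493,4.98870) → ×s → (-2.21799,10.48874) → (-2.22,10.49)
v5: (2.5,1.5) → rotate → (-2.36505,1.70486) → ×s → (-4.97251,3.58447) → (-4.97,3.58)

Cross-section at z=8.25: (10.08,-4.82) (11.32,0.29) (5.65,8.15) (-2.22,10.49) (-4.97,3.58)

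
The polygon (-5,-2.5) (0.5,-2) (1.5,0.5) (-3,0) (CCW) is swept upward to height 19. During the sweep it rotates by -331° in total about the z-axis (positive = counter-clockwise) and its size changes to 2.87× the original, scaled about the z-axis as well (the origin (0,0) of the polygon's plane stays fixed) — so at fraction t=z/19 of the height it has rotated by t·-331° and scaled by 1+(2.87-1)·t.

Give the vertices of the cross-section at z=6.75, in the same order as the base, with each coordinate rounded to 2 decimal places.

t = z/height = 6.75/19 = 0.355263
s = 1 + (scale-1)·z/height = 1 + (2.87-1)·6.75/19 = 1.664342
θ = twist·z/height = -331°·6.75/19 = -117.5921° = -2.052369 rad
cos θ = -0.463174, sin θ = -0.886267 (intermediates below are computed at full precision and shown rounded to 5 d.p.)
v1: (-5,-2.5) → rotate → (0.10020,5.58927) → ×s → (0.16677,9.30246) → (0.17,9.30)
v2: (0.5,-2) → rotate → (-2.00412,0.48321) → ×s → (-3.33554,0.80423) → (-3.34,0.80)
v3: (1.5,0.5) → rotate → (-0.25163,-1.56099) → ×s → (-0.41879,-2.59802) → (-0.42,-2.60)
v4: (-3,0) → rotate → (1.38952,2.65880) → ×s → (2.31264,4.42516) → (2.31,4.43)

Cross-section at z=6.75: (0.17,9.30) (-3.34,0.80) (-0.42,-2.60) (2.31,4.43)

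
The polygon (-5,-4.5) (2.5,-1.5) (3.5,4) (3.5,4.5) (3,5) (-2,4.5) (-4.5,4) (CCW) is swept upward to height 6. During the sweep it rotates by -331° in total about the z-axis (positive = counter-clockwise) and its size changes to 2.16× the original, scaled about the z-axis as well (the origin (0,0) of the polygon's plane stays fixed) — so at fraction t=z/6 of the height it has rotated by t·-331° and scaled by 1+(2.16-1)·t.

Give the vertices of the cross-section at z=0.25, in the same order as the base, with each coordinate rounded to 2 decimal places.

t = z/height = 0.25/6 = 0.0416667
s = 1 + (scale-1)·z/height = 1 + (2.16-1)·0.25/6 = 1.048333
θ = twist·z/height = -331°·0.25/6 = -13.7917° = -0.240710 rad
cos θ = 0.971169, sin θ = -0.238392 (intermediates below are computed at full precision and shown rounded to 5 d.p.)
v1: (-5,-4.5) → rotate → (-5.92861,-3.17830) → ×s → (-6.21516,-3.33192) → (-6.22,-3.33)
v2: (2.5,-1.5) → rotate → (2.07033,-2.05273) → ×s → (2.17040,-2.15195) → (2.17,-2.15)
v3: (3.5,4) → rotate → (4.35266,3.05030) → ×s → (4.56304,3.19773) → (4.56,3.20)
v4: (3.5,4.5) → rotate → (4.47186,3.53589) → ×s → (4.68800,3.70679) → (4.69,3.71)
v5: (3,5) → rotate → (4.10547,4.14067) → ×s → (4.30390,4.34080) → (4.30,4.34)
v6: (-2,4.5) → rotate → (-0.86957,4.84704) → ×s → (-0.91160,5.08132) → (-0.91,5.08)
v7: (-4.5,4) → rotate → (-3.41669,4.95744) → ×s → (-3.58183,5.19705) → (-3.58,5.20)

Cross-section at z=0.25: (-6.22,-3.33) (2.17,-2.15) (4.56,3.20) (4.69,3.71) (4.30,4.34) (-0.91,5.08) (-3.58,5.20)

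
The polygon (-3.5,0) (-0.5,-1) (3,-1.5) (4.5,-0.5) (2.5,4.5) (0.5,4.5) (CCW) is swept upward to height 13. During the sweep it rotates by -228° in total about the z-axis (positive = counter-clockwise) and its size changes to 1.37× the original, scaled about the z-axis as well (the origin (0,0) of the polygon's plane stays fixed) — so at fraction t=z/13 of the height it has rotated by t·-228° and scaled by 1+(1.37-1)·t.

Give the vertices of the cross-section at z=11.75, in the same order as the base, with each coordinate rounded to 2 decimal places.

Cross-section at z=11.75: (4.20,-2.05) (1.19,0.91) (-2.72,3.56) (-5.10,3.24) (-5.64,-3.93) (-3.24,-5.10)

t = z/height = 11.75/13 = 0.903846
s = 1 + (scale-1)·z/height = 1 + (1.37-1)·11.75/13 = 1.334423
θ = twist·z/height = -228°·11.75/13 = -206.0769° = -3.596721 rad
cos θ = -0.898205, sin θ = 0.439577 (intermediates below are computed at full precision and shown rounded to 5 d.p.)
v1: (-3.5,0) → rotate → (3.14372,-1.53852) → ×s → (4.19505,-2.05304) → (4.20,-2.05)
v2: (-0.5,-1) → rotate → (0.88868,0.67842) → ×s → (1.18587,0.90529) → (1.19,0.91)
v3: (3,-1.5) → rotate → (-2.03525,2.66604) → ×s → (-2.71588,3.55762) → (-2.72,3.56)
v4: (4.5,-0.5) → rotate → (-3.82213,2.42720) → ×s → (-5.10034,3.23891) → (-5.10,3.24)
v5: (2.5,4.5) → rotate → (-4.22361,-2.94298) → ×s → (-5.63608,-3.92718) → (-5.64,-3.93)
v6: (0.5,4.5) → rotate → (-2.42720,-3.82213) → ×s → (-3.23891,-5.10034) → (-3.24,-5.10)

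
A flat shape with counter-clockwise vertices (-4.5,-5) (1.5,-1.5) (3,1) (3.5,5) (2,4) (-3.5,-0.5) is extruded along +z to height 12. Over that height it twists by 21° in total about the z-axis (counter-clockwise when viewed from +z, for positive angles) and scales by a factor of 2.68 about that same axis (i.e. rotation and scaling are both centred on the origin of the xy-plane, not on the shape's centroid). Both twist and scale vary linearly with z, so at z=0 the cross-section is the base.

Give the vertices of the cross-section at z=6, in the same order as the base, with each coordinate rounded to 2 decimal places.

Cross-section at z=6: (-6.46,-10.55) (3.22,-2.21) (5.09,2.82) (4.66,10.22) (2.28,7.91) (-6.16,-2.08)

t = z/height = 6/12 = 0.5
s = 1 + (scale-1)·z/height = 1 + (2.68-1)·6/12 = 1.840000
θ = twist·z/height = 21°·6/12 = 10.5000° = 0.183260 rad
cos θ = 0.983255, sin θ = 0.182236 (intermediates below are computed at full precision and shown rounded to 5 d.p.)
v1: (-4.5,-5) → rotate → (-3.51347,-5.73633) → ×s → (-6.46478,-10.55486) → (-6.46,-10.55)
v2: (1.5,-1.5) → rotate → (1.74824,-1.20153) → ×s → (3.21675,-2.21081) → (3.22,-2.21)
v3: (3,1) → rotate → (2.76753,1.52996) → ×s → (5.09225,2.81513) → (5.09,2.82)
v4: (3.5,5) → rotate → (2.53021,5.55410) → ×s → (4.65559,10.21954) → (4.66,10.22)
v5: (2,4) → rotate → (1.23757,4.29749) → ×s → (2.27712,7.90738) → (2.28,7.91)
v6: (-3.5,-0.5) → rotate → (-3.35027,-1.12945) → ×s → (-6.16450,-2.07819) → (-6.16,-2.08)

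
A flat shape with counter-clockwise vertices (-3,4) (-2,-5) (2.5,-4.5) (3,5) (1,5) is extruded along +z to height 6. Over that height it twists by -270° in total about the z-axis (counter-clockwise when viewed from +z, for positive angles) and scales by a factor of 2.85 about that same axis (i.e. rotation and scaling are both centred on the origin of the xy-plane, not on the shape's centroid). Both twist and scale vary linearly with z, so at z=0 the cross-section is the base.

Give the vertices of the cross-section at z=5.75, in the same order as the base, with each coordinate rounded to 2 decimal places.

Cross-section at z=5.75: (-9.26,-10.32) (14.68,-2.73) (10.89,9.23) (-15.22,5.45) (-14.14,0.01)

t = z/height = 5.75/6 = 0.958333
s = 1 + (scale-1)·z/height = 1 + (2.85-1)·5.75/6 = 2.772917
θ = twist·z/height = -270°·5.75/6 = -258.7500° = -4.516039 rad
cos θ = -0.195090, sin θ = 0.980785 (intermediates below are computed at full precision and shown rounded to 5 d.p.)
v1: (-3,4) → rotate → (-3.33787,-3.72272) → ×s → (-9.25564,-10.32278) → (-9.26,-10.32)
v2: (-2,-5) → rotate → (5.29411,-0.98612) → ×s → (14.68012,-2.73443) → (14.68,-2.73)
v3: (2.5,-4.5) → rotate → (3.92581,3.32987) → ×s → (10.88594,9.23345) → (10.89,9.23)
v4: (3,5) → rotate → (-5.48920,1.96690) → ×s → (-15.22109,5.45406) → (-15.22,5.45)
v5: (1,5) → rotate → (-5.09902,0.00533) → ×s → (-14.13915,0.01479) → (-14.14,0.01)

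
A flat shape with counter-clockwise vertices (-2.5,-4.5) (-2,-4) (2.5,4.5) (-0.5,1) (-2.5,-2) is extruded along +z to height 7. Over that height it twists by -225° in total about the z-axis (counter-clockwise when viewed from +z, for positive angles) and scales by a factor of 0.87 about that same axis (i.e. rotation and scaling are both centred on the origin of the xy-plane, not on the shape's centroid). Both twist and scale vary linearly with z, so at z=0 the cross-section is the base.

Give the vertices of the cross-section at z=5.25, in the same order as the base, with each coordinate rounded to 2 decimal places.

Cross-section at z=5.25: (1.42,4.42) (1.07,3.89) (-1.42,-4.42) (0.62,-0.80) (1.86,2.21)

t = z/height = 5.25/7 = 0.75
s = 1 + (scale-1)·z/height = 1 + (0.87-1)·5.25/7 = 0.902500
θ = twist·z/height = -225°·5.25/7 = -168.7500° = -2.945243 rad
cos θ = -0.980785, sin θ = -0.195090 (intermediates below are computed at full precision and shown rounded to 5 d.p.)
v1: (-2.5,-4.5) → rotate → (1.57406,4.90126) → ×s → (1.42059,4.42339) → (1.42,4.42)
v2: (-2,-4) → rotate → (1.18121,4.31332) → ×s → (1.06604,3.89277) → (1.07,3.89)
v3: (2.5,4.5) → rotate → (-1.57406,-4.90126) → ×s → (-1.42059,-4.42339) → (-1.42,-4.42)
v4: (-0.5,1) → rotate → (0.68548,-0.88324) → ×s → (0.61865,-0.79712) → (0.62,-0.80)
v5: (-2.5,-2) → rotate → (2.06178,2.44930) → ×s → (1.86076,2.21049) → (1.86,2.21)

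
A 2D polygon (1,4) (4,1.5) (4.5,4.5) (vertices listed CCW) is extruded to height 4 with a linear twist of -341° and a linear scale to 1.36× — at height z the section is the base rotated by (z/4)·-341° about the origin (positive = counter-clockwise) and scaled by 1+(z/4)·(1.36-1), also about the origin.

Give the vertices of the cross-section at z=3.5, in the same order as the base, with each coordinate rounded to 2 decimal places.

Cross-section at z=3.5: (-4.00,3.66) (0.76,5.57) (-2.39,8.02)

t = z/height = 3.5/4 = 0.875
s = 1 + (scale-1)·z/height = 1 + (1.36-1)·3.5/4 = 1.315000
θ = twist·z/height = -341°·3.5/4 = -298.3750° = -5.207626 rad
cos θ = 0.475240, sin θ = 0.879856 (intermediates below are computed at full precision and shown rounded to 5 d.p.)
v1: (1,4) → rotate → (-3.04418,2.78082) → ×s → (-4.00310,3.65677) → (-4.00,3.66)
v2: (4,1.5) → rotate → (0.58118,4.23228) → ×s → (0.76425,5.56545) → (0.76,5.57)
v3: (4.5,4.5) → rotate → (-1.82077,6.09793) → ×s → (-2.39431,8.01878) → (-2.39,8.02)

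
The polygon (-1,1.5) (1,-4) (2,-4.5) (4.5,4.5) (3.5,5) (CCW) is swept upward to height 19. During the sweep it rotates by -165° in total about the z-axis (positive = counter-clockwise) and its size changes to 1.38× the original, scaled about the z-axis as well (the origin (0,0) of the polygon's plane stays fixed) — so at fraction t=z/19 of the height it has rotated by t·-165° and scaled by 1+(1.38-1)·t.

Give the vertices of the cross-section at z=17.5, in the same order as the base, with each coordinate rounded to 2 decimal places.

Cross-section at z=17.5: (2.14,-1.15) (-3.73,4.13) (-5.24,4.09) (-2.51,-8.22) (-1.00,-8.18)

t = z/height = 17.5/19 = 0.921053
s = 1 + (scale-1)·z/height = 1 + (1.38-1)·17.5/19 = 1.350000
θ = twist·z/height = -165°·17.5/19 = -151.9737° = -2.652441 rad
cos θ = -0.882732, sin θ = -0.469877 (intermediates below are computed at full precision and shown rounded to 5 d.p.)
v1: (-1,1.5) → rotate → (1.58755,-0.85422) → ×s → (2.14319,-1.15320) → (2.14,-1.15)
v2: (1,-4) → rotate → (-2.76224,3.06105) → ×s → (-3.72902,4.13242) → (-3.73,4.13)
v3: (2,-4.5) → rotate → (-3.87991,3.03254) → ×s → (-5.23788,4.09393) → (-5.24,4.09)
v4: (4.5,4.5) → rotate → (-1.85785,-6.08674) → ×s → (-2.50809,-8.21710) → (-2.51,-8.22)
v5: (3.5,5) → rotate → (-0.74018,-6.05823) → ×s → (-0.99924,-8.17861) → (-1.00,-8.18)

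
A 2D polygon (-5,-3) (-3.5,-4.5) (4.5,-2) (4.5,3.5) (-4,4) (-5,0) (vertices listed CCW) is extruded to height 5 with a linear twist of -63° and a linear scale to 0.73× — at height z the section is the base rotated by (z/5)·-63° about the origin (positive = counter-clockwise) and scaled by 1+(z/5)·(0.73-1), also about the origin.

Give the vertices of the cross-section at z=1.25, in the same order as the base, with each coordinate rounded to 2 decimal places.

t = z/height = 1.25/5 = 0.25
s = 1 + (scale-1)·z/height = 1 + (0.73-1)·1.25/5 = 0.932500
θ = twist·z/height = -63°·1.25/5 = -15.7500° = -0.274889 rad
cos θ = 0.962455, sin θ = -0.271440 (intermediates below are computed at full precision and shown rounded to 5 d.p.)
v1: (-5,-3) → rotate → (-5.62660,-1.53016) → ×s → (-5.24680,-1.42688) → (-5.25,-1.43)
v2: (-3.5,-4.5) → rotate → (-4.59008,-3.38101) → ×s → (-4.28025,-3.15279) → (-4.28,-3.15)
v3: (4.5,-2) → rotate → (3.78817,-3.14639) → ×s → (3.53247,-2.93401) → (3.53,-2.93)
v4: (4.5,3.5) → rotate → (5.28109,2.14711) → ×s → (4.92462,2.00218) → (4.92,2.00)
v5: (-4,4) → rotate → (-2.76406,4.93558) → ×s → (-2.57749,4.60243) → (-2.58,4.60)
v6: (-5,0) → rotate → (-4.81228,1.35720) → ×s → (-4.48745,1.26559) → (-4.49,1.27)

Cross-section at z=1.25: (-5.25,-1.43) (-4.28,-3.15) (3.53,-2.93) (4.92,2.00) (-2.58,4.60) (-4.49,1.27)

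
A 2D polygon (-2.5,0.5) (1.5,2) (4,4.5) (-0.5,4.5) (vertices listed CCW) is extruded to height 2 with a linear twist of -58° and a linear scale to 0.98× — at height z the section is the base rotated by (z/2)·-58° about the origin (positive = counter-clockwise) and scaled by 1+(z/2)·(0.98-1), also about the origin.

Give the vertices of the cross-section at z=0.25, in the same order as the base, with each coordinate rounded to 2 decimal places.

t = z/height = 0.25/2 = 0.125
s = 1 + (scale-1)·z/height = 1 + (0.98-1)·0.25/2 = 0.997500
θ = twist·z/height = -58°·0.25/2 = -7.2500° = -0.126536 rad
cos θ = 0.992005, sin θ = -0.126199 (intermediates below are computed at full precision and shown rounded to 5 d.p.)
v1: (-2.5,0.5) → rotate → (-2.41691,0.81150) → ×s → (-2.41087,0.80947) → (-2.41,0.81)
v2: (1.5,2) → rotate → (1.74041,1.79471) → ×s → (1.73605,1.79022) → (1.74,1.79)
v3: (4,4.5) → rotate → (4.53592,3.95923) → ×s → (4.52458,3.94933) → (4.52,3.95)
v4: (-0.5,4.5) → rotate → (0.07189,4.52712) → ×s → (0.07171,4.51580) → (0.07,4.52)

Cross-section at z=0.25: (-2.41,0.81) (1.74,1.79) (4.52,3.95) (0.07,4.52)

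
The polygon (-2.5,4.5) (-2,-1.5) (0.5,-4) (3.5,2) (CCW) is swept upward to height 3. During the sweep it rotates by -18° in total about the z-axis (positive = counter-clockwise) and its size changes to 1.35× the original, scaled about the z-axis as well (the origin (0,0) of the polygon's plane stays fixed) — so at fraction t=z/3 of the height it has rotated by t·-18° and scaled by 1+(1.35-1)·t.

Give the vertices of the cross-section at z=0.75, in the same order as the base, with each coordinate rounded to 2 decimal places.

Cross-section at z=0.75: (-2.33,5.09) (-2.30,-1.46) (0.20,-4.38) (3.97,1.87)

t = z/height = 0.75/3 = 0.25
s = 1 + (scale-1)·z/height = 1 + (1.35-1)·0.75/3 = 1.087500
θ = twist·z/height = -18°·0.75/3 = -4.5000° = -0.078540 rad
cos θ = 0.996917, sin θ = -0.078459 (intermediates below are computed at full precision and shown rounded to 5 d.p.)
v1: (-2.5,4.5) → rotate → (-2.13923,4.68228) → ×s → (-2.32641,5.09197) → (-2.33,5.09)
v2: (-2,-1.5) → rotate → (-2.11152,-1.33846) → ×s → (-2.29628,-1.45557) → (-2.30,-1.46)
v3: (0.5,-4) → rotate → (0.18462,-4.02690) → ×s → (0.20078,-4.37925) → (0.20,-4.38)
v4: (3.5,2) → rotate → (3.64613,1.71923) → ×s → (3.96517,1.86966) → (3.97,1.87)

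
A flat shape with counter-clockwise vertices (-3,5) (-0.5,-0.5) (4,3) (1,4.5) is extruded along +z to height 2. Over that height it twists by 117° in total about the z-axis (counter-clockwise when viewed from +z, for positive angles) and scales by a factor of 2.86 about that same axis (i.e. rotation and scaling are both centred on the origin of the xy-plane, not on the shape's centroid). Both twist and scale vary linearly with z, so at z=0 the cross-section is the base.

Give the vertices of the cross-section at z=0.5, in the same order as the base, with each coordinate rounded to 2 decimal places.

Cross-section at z=0.5: (-7.41,4.24) (-0.28,-1.00) (2.97,6.70) (-1.94,6.47)

t = z/height = 0.5/2 = 0.25
s = 1 + (scale-1)·z/height = 1 + (2.86-1)·0.5/2 = 1.465000
θ = twist·z/height = 117°·0.5/2 = 29.2500° = 0.510509 rad
cos θ = 0.872496, sin θ = 0.488621 (intermediates below are computed at full precision and shown rounded to 5 d.p.)
v1: (-3,5) → rotate → (-5.06059,2.89662) → ×s → (-7.41377,4.24354) → (-7.41,4.24)
v2: (-0.5,-0.5) → rotate → (-0.19194,-0.68056) → ×s → (-0.28119,-0.99702) → (-0.28,-1.00)
v3: (4,3) → rotate → (2.02412,4.57197) → ×s → (2.96534,6.69794) → (2.97,6.70)
v4: (1,4.5) → rotate → (-1.32630,4.41485) → ×s → (-1.94303,6.46776) → (-1.94,6.47)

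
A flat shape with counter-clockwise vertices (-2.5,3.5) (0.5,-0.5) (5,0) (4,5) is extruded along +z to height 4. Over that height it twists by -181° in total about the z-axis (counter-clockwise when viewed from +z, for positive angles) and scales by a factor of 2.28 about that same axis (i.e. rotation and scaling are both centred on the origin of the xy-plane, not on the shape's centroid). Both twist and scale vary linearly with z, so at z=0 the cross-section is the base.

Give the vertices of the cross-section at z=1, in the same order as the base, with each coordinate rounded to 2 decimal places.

Cross-section at z=1: (0.96,5.60) (0.00,-0.93) (4.65,-4.69) (8.40,0.90)

t = z/height = 1/4 = 0.25
s = 1 + (scale-1)·z/height = 1 + (2.28-1)·1/4 = 1.320000
θ = twist·z/height = -181°·1/4 = -45.2500° = -0.789761 rad
cos θ = 0.704015, sin θ = -0.710185 (intermediates below are computed at full precision and shown rounded to 5 d.p.)
v1: (-2.5,3.5) → rotate → (0.72561,4.23951) → ×s → (0.95781,5.59616) → (0.96,5.60)
v2: (0.5,-0.5) → rotate → (-0.00309,-0.70710) → ×s → (-0.00407,-0.93337) → (0.00,-0.93)
v3: (5,0) → rotate → (3.52007,-3.55093) → ×s → (4.64650,-4.68722) → (4.65,-4.69)
v4: (4,5) → rotate → (6.36699,0.67933) → ×s → (8.40442,0.89672) → (8.40,0.90)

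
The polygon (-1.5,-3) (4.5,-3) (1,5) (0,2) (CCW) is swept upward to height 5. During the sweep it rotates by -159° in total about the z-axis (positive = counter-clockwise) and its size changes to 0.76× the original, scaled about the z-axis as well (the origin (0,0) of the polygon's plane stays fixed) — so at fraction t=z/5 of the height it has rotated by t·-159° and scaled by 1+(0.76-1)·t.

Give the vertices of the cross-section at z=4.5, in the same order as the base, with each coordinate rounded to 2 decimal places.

Cross-section at z=4.5: (-0.47,2.59) (-4.23,-0.24) (1.73,-3.61) (0.94,-1.25)

t = z/height = 4.5/5 = 0.9
s = 1 + (scale-1)·z/height = 1 + (0.76-1)·4.5/5 = 0.784000
θ = twist·z/height = -159°·4.5/5 = -143.1000° = -2.497566 rad
cos θ = -0.799685, sin θ = -0.600420 (intermediates below are computed at full precision and shown rounded to 5 d.p.)
v1: (-1.5,-3) → rotate → (-0.60173,3.29968) → ×s → (-0.47176,2.58695) → (-0.47,2.59)
v2: (4.5,-3) → rotate → (-5.39984,-0.30284) → ×s → (-4.23348,-0.23742) → (-4.23,-0.24)
v3: (1,5) → rotate → (2.20242,-4.59884) → ×s → (1.72669,-3.60549) → (1.73,-3.61)
v4: (0,2) → rotate → (1.20084,-1.59937) → ×s → (0.94146,-1.25391) → (0.94,-1.25)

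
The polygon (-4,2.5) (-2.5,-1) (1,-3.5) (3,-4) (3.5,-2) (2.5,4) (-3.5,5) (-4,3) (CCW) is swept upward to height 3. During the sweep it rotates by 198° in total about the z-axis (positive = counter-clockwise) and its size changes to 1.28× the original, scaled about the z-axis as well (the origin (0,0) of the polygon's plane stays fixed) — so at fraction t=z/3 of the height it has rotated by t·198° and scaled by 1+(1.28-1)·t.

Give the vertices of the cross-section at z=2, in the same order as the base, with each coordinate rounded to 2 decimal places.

Cross-section at z=2: (0.97,-5.51) (2.87,-1.41) (2.29,3.66) (1.15,5.82) (-1.02,4.67) (-5.51,-0.97) (-1.63,-7.06) (0.53,-5.91)

t = z/height = 2/3 = 0.666667
s = 1 + (scale-1)·z/height = 1 + (1.28-1)·2/3 = 1.186667
θ = twist·z/height = 198°·2/3 = 132.0000° = 2.303835 rad
cos θ = -0.669131, sin θ = 0.743145 (intermediates below are computed at full precision and shown rounded to 5 d.p.)
v1: (-4,2.5) → rotate → (0.81866,-4.64541) → ×s → (0.97148,-5.51255) → (0.97,-5.51)
v2: (-2.5,-1) → rotate → (2.41597,-1.18873) → ×s → (2.86695,-1.41063) → (2.87,-1.41)
v3: (1,-3.5) → rotate → (1.93188,3.08510) → ×s → (2.29249,3.66099) → (2.29,3.66)
v4: (3,-4) → rotate → (0.96519,4.90596) → ×s → (1.14536,5.82174) → (1.15,5.82)
v5: (3.5,-2) → rotate → (-0.85567,3.93927) → ×s → (-1.01539,4.67460) → (-1.02,4.67)
v6: (2.5,4) → rotate → (-4.64541,-0.81866) → ×s → (-5.51255,-0.97148) → (-5.51,-0.97)
v7: (-3.5,5) → rotate → (-1.37377,-5.94666) → ×s → (-1.63020,-7.05670) → (-1.63,-7.06)
v8: (-4,3) → rotate → (0.44709,-4.97997) → ×s → (0.53054,-5.90957) → (0.53,-5.91)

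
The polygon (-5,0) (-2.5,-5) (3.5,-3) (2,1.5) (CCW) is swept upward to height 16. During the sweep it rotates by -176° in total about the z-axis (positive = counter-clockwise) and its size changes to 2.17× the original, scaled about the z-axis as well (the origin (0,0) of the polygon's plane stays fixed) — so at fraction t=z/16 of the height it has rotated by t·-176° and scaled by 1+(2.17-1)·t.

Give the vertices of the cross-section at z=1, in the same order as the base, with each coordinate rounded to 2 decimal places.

Cross-section at z=1: (-5.27,1.02) (-3.66,-4.76) (3.07,-3.88) (2.41,1.17)

t = z/height = 1/16 = 0.0625
s = 1 + (scale-1)·z/height = 1 + (2.17-1)·1/16 = 1.073125
θ = twist·z/height = -176°·1/16 = -11.0000° = -0.191986 rad
cos θ = 0.981627, sin θ = -0.190809 (intermediates below are computed at full precision and shown rounded to 5 d.p.)
v1: (-5,0) → rotate → (-4.90814,0.95404) → ×s → (-5.26704,1.02381) → (-5.27,1.02)
v2: (-2.5,-5) → rotate → (-3.40811,-4.43111) → ×s → (-3.65733,-4.75514) → (-3.66,-4.76)
v3: (3.5,-3) → rotate → (2.86327,-3.61271) → ×s → (3.07264,-3.87689) → (3.07,-3.88)
v4: (2,1.5) → rotate → (2.24947,1.09082) → ×s → (2.41396,1.17059) → (2.41,1.17)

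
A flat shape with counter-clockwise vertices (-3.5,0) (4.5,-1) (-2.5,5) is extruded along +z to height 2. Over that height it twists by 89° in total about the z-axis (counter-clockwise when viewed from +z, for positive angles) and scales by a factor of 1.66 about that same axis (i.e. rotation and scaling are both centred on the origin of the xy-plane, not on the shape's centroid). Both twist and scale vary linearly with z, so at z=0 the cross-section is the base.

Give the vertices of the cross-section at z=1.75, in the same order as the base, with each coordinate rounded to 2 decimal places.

Cross-section at z=1.75: (-1.16,-5.40) (3.03,6.61) (-8.54,-2.20)

t = z/height = 1.75/2 = 0.875
s = 1 + (scale-1)·z/height = 1 + (1.66-1)·1.75/2 = 1.577500
θ = twist·z/height = 89°·1.75/2 = 77.8750° = 1.359175 rad
cos θ = 0.210045, sin θ = 0.977692 (intermediates below are computed at full precision and shown rounded to 5 d.p.)
v1: (-3.5,0) → rotate → (-0.73516,-3.42192) → ×s → (-1.15971,-5.39808) → (-1.16,-5.40)
v2: (4.5,-1) → rotate → (1.92289,4.18957) → ×s → (3.03337,6.60904) → (3.03,6.61)
v3: (-2.5,5) → rotate → (-5.41357,-1.39400) → ×s → (-8.53991,-2.19904) → (-8.54,-2.20)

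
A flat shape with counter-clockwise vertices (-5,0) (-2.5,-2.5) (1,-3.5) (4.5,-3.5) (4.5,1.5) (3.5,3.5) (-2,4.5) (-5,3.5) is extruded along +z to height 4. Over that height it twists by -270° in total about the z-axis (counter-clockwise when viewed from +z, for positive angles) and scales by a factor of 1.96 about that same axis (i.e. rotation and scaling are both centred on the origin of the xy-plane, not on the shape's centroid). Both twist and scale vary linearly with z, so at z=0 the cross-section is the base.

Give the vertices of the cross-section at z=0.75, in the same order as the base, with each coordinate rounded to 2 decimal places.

Cross-section at z=0.75: (-3.74,4.56) (-4.15,0.41) (-2.44,-3.53) (0.18,-6.72) (4.74,-2.98) (5.81,-0.57) (2.61,5.19) (-0.55,7.18)

t = z/height = 0.75/4 = 0.1875
s = 1 + (scale-1)·z/height = 1 + (1.96-1)·0.75/4 = 1.180000
θ = twist·z/height = -270°·0.75/4 = -50.6250° = -0.883573 rad
cos θ = 0.634393, sin θ = -0.773010 (intermediates below are computed at full precision and shown rounded to 5 d.p.)
v1: (-5,0) → rotate → (-3.17197,3.86505) → ×s → (-3.74292,4.56076) → (-3.74,4.56)
v2: (-2.5,-2.5) → rotate → (-3.51851,0.34654) → ×s → (-4.15184,0.40892) → (-4.15,0.41)
v3: (1,-3.5) → rotate → (-2.07114,-2.99339) → ×s → (-2.44395,-3.53220) → (-2.44,-3.53)
v4: (4.5,-3.5) → rotate → (0.14923,-5.69892) → ×s → (0.17610,-6.72473) → (0.18,-6.72)
v5: (4.5,1.5) → rotate → (4.01429,-2.52696) → ×s → (4.73686,-2.98181) → (4.74,-2.98)
v6: (3.5,3.5) → rotate → (4.92591,-0.48516) → ×s → (5.81258,-0.57249) → (5.81,-0.57)
v7: (-2,4.5) → rotate → (2.20976,4.40079) → ×s → (2.60752,5.19293) → (2.61,5.19)
v8: (-5,3.5) → rotate → (-0.46643,6.08543) → ×s → (-0.55039,7.18081) → (-0.55,7.18)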